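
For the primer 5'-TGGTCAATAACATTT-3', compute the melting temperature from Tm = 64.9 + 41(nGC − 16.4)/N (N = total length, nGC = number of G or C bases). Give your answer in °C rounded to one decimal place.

Base counts: A=5, T=6, G=2, C=2; G+C = 4, N = 15.
Tm = 64.9 + 41·(4 − 16.4)/15 = 64.9 + -508.40/15 = 31.0°C.

31.0°C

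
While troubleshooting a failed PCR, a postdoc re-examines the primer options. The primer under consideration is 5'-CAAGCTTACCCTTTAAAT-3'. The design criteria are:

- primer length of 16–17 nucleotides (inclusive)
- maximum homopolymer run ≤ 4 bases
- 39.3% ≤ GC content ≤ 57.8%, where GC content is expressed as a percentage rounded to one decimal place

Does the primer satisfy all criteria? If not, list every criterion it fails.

Base counts: A=6, T=6, G=1, C=5 (length 18).
length: length 18, outside 16–17 ✗
homopolymer run: longest run = 3 ✓
GC content: GC 6/18 = 33.3%, outside 39.3–57.8% ✗

Fails: length, GC content.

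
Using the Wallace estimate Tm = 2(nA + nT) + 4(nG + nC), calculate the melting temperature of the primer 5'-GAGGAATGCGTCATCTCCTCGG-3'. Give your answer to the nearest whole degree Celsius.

Base counts: A=4, T=5, G=7, C=6 (length 22).
Tm = 2·(4+5) + 4·(7+6) = 2·9 + 4·13 = 18 + 52 = 70°C.

70°C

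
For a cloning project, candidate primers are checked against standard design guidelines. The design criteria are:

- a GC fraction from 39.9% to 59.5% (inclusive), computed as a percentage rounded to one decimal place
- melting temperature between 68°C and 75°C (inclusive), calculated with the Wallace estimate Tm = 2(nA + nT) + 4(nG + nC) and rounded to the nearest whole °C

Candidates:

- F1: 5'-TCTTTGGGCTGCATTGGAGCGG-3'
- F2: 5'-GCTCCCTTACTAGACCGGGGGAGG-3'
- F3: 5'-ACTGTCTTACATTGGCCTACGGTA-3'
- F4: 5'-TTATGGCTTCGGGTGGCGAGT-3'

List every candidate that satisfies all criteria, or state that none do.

F1 and F3.

F1 (22 nt, A=2 T=7 G=9 C=4): GC 13/22 = 59.1% ✓; Tm = 2·9 + 4·13 = 70°C ✓ — passes.
F2 (24 nt, A=4 T=4 G=9 C=7): GC 16/24 = 66.7%, outside 39.9–59.5% ✗; Tm = 2·8 + 4·16 = 80°C, outside 68–75°C ✗ — fails.
F3 (24 nt, A=5 T=8 G=5 C=6): GC 11/24 = 45.8% ✓; Tm = 2·13 + 4·11 = 70°C ✓ — passes.
F4 (21 nt, A=2 T=7 G=9 C=3): GC 12/21 = 57.1% ✓; Tm = 2·9 + 4·12 = 66°C, outside 68–75°C ✗ — fails.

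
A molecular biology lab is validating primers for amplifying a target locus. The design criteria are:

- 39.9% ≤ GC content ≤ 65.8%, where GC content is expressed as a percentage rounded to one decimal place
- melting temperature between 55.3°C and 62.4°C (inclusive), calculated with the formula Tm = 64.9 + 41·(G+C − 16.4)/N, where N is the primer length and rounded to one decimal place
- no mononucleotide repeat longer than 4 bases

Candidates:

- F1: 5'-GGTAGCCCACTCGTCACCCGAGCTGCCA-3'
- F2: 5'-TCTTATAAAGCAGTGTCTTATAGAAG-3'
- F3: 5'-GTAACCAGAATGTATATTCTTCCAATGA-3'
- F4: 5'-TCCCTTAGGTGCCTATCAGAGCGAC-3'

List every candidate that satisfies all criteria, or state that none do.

F1 (28 nt, A=5 T=4 G=7 C=12): GC 19/28 = 67.9%, outside 39.9–65.8% ✗; Tm = 64.9 + 41·(19 − 16.4)/28 = 68.7°C, outside 55.3–62.4°C ✗; longest run = 3 ✓ — fails.
F2 (26 nt, A=9 T=9 G=5 C=3): GC 8/26 = 30.8%, outside 39.9–65.8% ✗; Tm = 64.9 + 41·(8 − 16.4)/26 = 51.7°C, outside 55.3–62.4°C ✗; longest run = 3 ✓ — fails.
F3 (28 nt, A=10 T=9 G=4 C=5): GC 9/28 = 32.1%, outside 39.9–65.8% ✗; Tm = 64.9 + 41·(9 − 16.4)/28 = 54.1°C, outside 55.3–62.4°C ✗; longest run = 2 ✓ — fails.
F4 (25 nt, A=5 T=6 G=6 C=8): GC 14/25 = 56.0% ✓; Tm = 64.9 + 41·(14 − 16.4)/25 = 61.0°C ✓; longest run = 3 ✓ — passes.

F4 only.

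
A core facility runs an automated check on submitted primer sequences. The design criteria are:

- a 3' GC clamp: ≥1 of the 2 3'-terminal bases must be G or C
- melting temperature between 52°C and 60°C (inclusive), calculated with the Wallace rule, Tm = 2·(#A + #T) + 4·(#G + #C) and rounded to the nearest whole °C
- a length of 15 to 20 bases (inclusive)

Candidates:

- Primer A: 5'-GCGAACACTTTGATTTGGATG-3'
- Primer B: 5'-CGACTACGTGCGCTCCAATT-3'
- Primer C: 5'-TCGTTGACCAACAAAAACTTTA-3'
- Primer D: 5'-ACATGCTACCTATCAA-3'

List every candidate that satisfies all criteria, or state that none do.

None of the candidates satisfy all criteria.

Primer A (21 nt, A=5 T=7 G=6 C=3): 3' end TG has 1 G/C ✓; Tm = 2·12 + 4·9 = 60°C ✓; length 21, outside 15–20 ✗ — fails.
Primer B (20 nt, A=4 T=5 G=4 C=7): 3' end TT has 0 G/C, need ≥1 ✗; Tm = 2·9 + 4·11 = 62°C, outside 52–60°C ✗; length 20 ✓ — fails.
Primer C (22 nt, A=9 T=6 G=2 C=5): 3' end TA has 0 G/C, need ≥1 ✗; Tm = 2·15 + 4·7 = 58°C ✓; length 22, outside 15–20 ✗ — fails.
Primer D (16 nt, A=6 T=4 G=1 C=5): 3' end AA has 0 G/C, need ≥1 ✗; Tm = 2·10 + 4·6 = 44°C, outside 52–60°C ✗; length 16 ✓ — fails.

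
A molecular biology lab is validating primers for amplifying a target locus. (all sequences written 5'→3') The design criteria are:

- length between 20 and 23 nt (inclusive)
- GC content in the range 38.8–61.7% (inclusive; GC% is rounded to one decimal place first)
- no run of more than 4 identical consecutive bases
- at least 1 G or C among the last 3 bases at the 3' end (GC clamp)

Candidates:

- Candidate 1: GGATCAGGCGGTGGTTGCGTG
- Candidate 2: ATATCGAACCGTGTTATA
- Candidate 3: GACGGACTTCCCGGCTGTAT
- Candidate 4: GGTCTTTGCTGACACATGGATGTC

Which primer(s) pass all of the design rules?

Candidate 1 (21 nt, A=2 T=5 G=11 C=3): length 21 ✓; GC 14/21 = 66.7%, outside 38.8–61.7% ✗; longest run = 2 ✓; 3' end GTG has 2 G/C ✓ — fails.
Candidate 2 (18 nt, A=6 T=6 G=3 C=3): length 18, outside 20–23 ✗; GC 6/18 = 33.3%, outside 38.8–61.7% ✗; longest run = 2 ✓; 3' end ATA has 0 G/C, need ≥1 ✗ — fails.
Candidate 3 (20 nt, A=3 T=5 G=6 C=6): length 20 ✓; GC 12/20 = 60.0% ✓; longest run = 3 ✓; 3' end TAT has 0 G/C, need ≥1 ✗ — fails.
Candidate 4 (24 nt, A=4 T=8 G=7 C=5): length 24, outside 20–23 ✗; GC 12/24 = 50.0% ✓; longest run = 3 ✓; 3' end GTC has 2 G/C ✓ — fails.

None of the candidates satisfy all criteria.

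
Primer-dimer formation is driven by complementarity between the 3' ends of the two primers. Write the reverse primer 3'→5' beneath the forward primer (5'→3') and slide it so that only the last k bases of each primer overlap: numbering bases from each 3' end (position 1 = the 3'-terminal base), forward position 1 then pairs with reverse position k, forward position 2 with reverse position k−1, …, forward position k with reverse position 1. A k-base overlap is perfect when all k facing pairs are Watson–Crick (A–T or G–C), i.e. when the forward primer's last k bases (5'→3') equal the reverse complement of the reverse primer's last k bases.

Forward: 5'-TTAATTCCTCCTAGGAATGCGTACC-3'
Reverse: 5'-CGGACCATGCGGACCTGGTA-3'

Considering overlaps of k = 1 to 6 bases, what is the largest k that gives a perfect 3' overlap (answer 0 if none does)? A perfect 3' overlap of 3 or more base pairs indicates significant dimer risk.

Longest perfect overlap: 4 complementary base pairs; significant dimer risk (threshold 3).

Last 6 bases (5'→3') — forward …CGTACC, reverse …CTGGTA.
Reverse complement of the reverse primer's last 6 bases: TACCAG; its first k bases are the reverse complement of the reverse primer's last k bases, so a perfect k-base overlap needs the forward primer's last k bases to equal them.
Comparing (forward last k vs required): k=1: C vs T ✗; k=2: CC vs TA ✗; k=3: ACC vs TAC ✗; k=4: TACC vs TACC ✓; k=5: GTACC vs TACCA ✗; k=6: CGTACC vs TACCAG ✗.
Only k = 4 is perfect, so the longest perfect 3' overlap is 4.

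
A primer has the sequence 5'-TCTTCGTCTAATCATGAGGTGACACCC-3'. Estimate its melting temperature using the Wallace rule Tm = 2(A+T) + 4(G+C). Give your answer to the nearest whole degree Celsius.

80°C

Base counts: A=6, T=8, G=5, C=8 (length 27).
Tm = 2·(6+8) + 4·(5+8) = 2·14 + 4·13 = 28 + 52 = 80°C.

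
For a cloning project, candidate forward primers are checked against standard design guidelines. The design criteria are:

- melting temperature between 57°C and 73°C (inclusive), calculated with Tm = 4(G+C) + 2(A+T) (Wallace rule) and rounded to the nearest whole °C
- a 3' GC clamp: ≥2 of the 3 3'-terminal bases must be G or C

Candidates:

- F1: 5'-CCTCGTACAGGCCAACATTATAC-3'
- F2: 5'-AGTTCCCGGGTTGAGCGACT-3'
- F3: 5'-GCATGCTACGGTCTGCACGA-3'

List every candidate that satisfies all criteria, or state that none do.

F3 only.

F1 (23 nt, A=7 T=5 G=3 C=8): Tm = 2·12 + 4·11 = 68°C ✓; 3' end TAC has 1 G/C, need ≥2 ✗ — fails.
F2 (20 nt, A=3 T=5 G=7 C=5): Tm = 2·8 + 4·12 = 64°C ✓; 3' end ACT has 1 G/C, need ≥2 ✗ — fails.
F3 (20 nt, A=4 T=4 G=6 C=6): Tm = 2·8 + 4·12 = 64°C ✓; 3' end CGA has 2 G/C ✓ — passes.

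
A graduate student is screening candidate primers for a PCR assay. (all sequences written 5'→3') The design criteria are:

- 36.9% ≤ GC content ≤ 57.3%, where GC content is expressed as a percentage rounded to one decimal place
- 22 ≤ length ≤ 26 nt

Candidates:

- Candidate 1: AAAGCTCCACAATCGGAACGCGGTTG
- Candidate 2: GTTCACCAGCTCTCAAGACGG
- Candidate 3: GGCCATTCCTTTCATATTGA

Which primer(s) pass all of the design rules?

Candidate 1 (26 nt, A=8 T=4 G=7 C=7): GC 14/26 = 53.8% ✓; length 26 ✓ — passes.
Candidate 2 (21 nt, A=5 T=4 G=5 C=7): GC 12/21 = 57.1% ✓; length 21, outside 22–26 ✗ — fails.
Candidate 3 (20 nt, A=4 T=8 G=3 C=5): GC 8/20 = 40.0% ✓; length 20, outside 22–26 ✗ — fails.

Candidate 1 only.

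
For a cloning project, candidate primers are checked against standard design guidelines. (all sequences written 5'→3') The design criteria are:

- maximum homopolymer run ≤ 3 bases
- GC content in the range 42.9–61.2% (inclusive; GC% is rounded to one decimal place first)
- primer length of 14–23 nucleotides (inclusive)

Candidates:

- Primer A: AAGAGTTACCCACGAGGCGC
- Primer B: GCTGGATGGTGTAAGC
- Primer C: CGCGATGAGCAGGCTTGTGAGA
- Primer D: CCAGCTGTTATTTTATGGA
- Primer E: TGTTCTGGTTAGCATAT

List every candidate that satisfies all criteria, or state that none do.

Primer A, Primer B and Primer C.

Primer A (20 nt, A=6 T=2 G=6 C=6): longest run = 3 ✓; GC 12/20 = 60.0% ✓; length 20 ✓ — passes.
Primer B (16 nt, A=3 T=4 G=7 C=2): longest run = 2 ✓; GC 9/16 = 56.3% ✓; length 16 ✓ — passes.
Primer C (22 nt, A=5 T=4 G=9 C=4): longest run = 2 ✓; GC 13/22 = 59.1% ✓; length 22 ✓ — passes.
Primer D (19 nt, A=4 T=8 G=4 C=3): longest run = 4, exceeds 3 ✗; GC 7/19 = 36.8%, outside 42.9–61.2% ✗; length 19 ✓ — fails.
Primer E (17 nt, A=3 T=8 G=4 C=2): longest run = 2 ✓; GC 6/17 = 35.3%, outside 42.9–61.2% ✗; length 17 ✓ — fails.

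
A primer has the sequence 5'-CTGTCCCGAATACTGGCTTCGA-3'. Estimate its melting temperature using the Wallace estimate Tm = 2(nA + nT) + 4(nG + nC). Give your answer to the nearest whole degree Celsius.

68°C

Base counts: A=4, T=6, G=5, C=7 (length 22).
Tm = 2·(4+6) + 4·(5+7) = 2·10 + 4·12 = 20 + 48 = 68°C.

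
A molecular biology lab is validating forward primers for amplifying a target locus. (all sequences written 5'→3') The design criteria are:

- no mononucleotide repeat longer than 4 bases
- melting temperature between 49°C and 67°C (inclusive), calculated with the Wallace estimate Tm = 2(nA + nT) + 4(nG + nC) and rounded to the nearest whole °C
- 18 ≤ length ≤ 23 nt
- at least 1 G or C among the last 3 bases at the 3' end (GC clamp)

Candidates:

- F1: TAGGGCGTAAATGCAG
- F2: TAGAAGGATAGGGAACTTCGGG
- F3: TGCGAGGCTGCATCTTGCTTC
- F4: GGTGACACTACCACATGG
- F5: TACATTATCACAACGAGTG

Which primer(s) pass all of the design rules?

F2, F3, F4 and F5.

F1 (16 nt, A=5 T=3 G=6 C=2): longest run = 3 ✓; Tm = 2·8 + 4·8 = 48°C, outside 49–67°C ✗; length 16, outside 18–23 ✗; 3' end CAG has 2 G/C ✓ — fails.
F2 (22 nt, A=7 T=4 G=9 C=2): longest run = 3 ✓; Tm = 2·11 + 4·11 = 66°C ✓; length 22 ✓; 3' end GGG has 3 G/C ✓ — passes.
F3 (21 nt, A=2 T=7 G=6 C=6): longest run = 2 ✓; Tm = 2·9 + 4·12 = 66°C ✓; length 21 ✓; 3' end TTC has 1 G/C ✓ — passes.
F4 (18 nt, A=5 T=3 G=5 C=5): longest run = 2 ✓; Tm = 2·8 + 4·10 = 56°C ✓; length 18 ✓; 3' end TGG has 2 G/C ✓ — passes.
F5 (19 nt, A=7 T=5 G=3 C=4): longest run = 2 ✓; Tm = 2·12 + 4·7 = 52°C ✓; length 19 ✓; 3' end GTG has 2 G/C ✓ — passes.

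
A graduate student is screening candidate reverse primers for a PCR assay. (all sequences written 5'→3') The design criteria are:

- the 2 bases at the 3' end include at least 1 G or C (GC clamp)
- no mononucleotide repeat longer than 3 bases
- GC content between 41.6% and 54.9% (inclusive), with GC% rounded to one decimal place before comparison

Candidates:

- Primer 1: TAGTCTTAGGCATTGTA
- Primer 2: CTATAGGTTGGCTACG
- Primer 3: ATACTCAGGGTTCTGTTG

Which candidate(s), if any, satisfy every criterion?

Primer 2 and Primer 3.

Primer 1 (17 nt, A=4 T=7 G=4 C=2): 3' end TA has 0 G/C, need ≥1 ✗; longest run = 2 ✓; GC 6/17 = 35.3%, outside 41.6–54.9% ✗ — fails.
Primer 2 (16 nt, A=3 T=5 G=5 C=3): 3' end CG has 2 G/C ✓; longest run = 2 ✓; GC 8/16 = 50.0% ✓ — passes.
Primer 3 (18 nt, A=3 T=7 G=5 C=3): 3' end TG has 1 G/C ✓; longest run = 3 ✓; GC 8/18 = 44.4% ✓ — passes.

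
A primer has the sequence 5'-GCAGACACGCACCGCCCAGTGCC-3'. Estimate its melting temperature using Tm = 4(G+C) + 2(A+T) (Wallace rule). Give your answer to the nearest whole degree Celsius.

80°C

Base counts: A=5, T=1, G=6, C=11 (length 23).
Tm = 2·(5+1) + 4·(6+11) = 2·6 + 4·17 = 12 + 68 = 80°C.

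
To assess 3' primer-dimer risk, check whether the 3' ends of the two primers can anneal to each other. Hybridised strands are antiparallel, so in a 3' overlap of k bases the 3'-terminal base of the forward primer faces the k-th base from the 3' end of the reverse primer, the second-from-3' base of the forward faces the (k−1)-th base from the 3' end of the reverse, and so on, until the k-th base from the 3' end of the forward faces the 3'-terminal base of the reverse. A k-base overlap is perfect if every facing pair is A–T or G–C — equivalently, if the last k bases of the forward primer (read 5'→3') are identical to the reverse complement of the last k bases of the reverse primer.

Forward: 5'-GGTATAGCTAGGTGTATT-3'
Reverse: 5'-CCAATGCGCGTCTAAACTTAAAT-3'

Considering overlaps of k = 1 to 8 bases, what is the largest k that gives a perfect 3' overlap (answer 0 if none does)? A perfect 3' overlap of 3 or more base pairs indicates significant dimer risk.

Last 8 bases (5'→3') — forward …GGTGTATT, reverse …ACTTAAAT.
Reverse complement of the reverse primer's last 8 bases: ATTTAAGT; its first k bases are the reverse complement of the reverse primer's last k bases, so a perfect k-base overlap needs the forward primer's last k bases to equal them.
Comparing (forward last k vs required): k=1: T vs A ✗; k=2: TT vs AT ✗; k=3: ATT vs ATT ✓; k=4: TATT vs ATTT ✗; k=5: GTATT vs ATTTA ✗; k=6: TGTATT vs ATTTAA ✗; k=7: GTGTATT vs ATTTAAG ✗; k=8: GGTGTATT vs ATTTAAGT ✗.
Only k = 3 is perfect, so the longest perfect 3' overlap is 3.

Longest perfect overlap: 3 complementary base pairs; significant dimer risk (threshold 3).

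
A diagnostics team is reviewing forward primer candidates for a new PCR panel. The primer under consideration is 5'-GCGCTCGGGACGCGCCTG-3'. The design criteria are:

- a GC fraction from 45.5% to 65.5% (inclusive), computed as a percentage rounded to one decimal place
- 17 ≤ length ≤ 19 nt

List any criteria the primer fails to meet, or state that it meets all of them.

Fails: GC content.

Base counts: A=1, T=2, G=8, C=7 (length 18).
GC content: GC 15/18 = 83.3%, outside 45.5–65.5% ✗
length: length 18 ✓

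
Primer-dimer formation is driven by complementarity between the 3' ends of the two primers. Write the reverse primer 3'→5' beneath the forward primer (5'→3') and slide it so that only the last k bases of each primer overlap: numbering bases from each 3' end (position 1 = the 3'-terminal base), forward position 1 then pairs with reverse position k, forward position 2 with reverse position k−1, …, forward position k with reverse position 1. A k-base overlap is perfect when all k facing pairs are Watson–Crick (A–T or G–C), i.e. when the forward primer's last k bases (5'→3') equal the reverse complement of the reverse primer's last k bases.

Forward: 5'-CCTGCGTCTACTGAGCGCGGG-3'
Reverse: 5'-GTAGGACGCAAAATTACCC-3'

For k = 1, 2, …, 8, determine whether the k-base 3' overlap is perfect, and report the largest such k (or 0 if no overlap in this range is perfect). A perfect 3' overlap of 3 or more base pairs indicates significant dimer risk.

Last 8 bases (5'→3') — forward …AGCGCGGG, reverse …AATTACCC.
Reverse complement of the reverse primer's last 8 bases: GGGTAATT; its first k bases are the reverse complement of the reverse primer's last k bases, so a perfect k-base overlap needs the forward primer's last k bases to equal them.
Comparing (forward last k vs required): k=1: G vs G ✓; k=2: GG vs GG ✓; k=3: GGG vs GGG ✓; k=4: CGGG vs GGGT ✗; k=5: GCGGG vs GGGTA ✗; k=6: CGCGGG vs GGGTAA ✗; k=7: GCGCGGG vs GGGTAAT ✗; k=8: AGCGCGGG vs GGGTAATT ✗.
Perfect overlaps at k = 1, 2, 3; the largest is 3.

Longest perfect overlap: 3 complementary base pairs; significant dimer risk (threshold 3).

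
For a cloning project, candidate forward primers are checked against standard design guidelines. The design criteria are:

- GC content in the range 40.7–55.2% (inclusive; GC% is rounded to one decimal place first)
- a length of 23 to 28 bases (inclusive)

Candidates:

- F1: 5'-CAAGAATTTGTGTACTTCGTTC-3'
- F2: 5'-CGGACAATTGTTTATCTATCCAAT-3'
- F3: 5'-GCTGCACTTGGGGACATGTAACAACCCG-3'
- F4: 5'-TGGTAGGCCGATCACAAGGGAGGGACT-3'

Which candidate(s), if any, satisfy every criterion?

F1 (22 nt, A=5 T=9 G=4 C=4): GC 8/22 = 36.4%, outside 40.7–55.2% ✗; length 22, outside 23–28 ✗ — fails.
F2 (24 nt, A=7 T=9 G=3 C=5): GC 8/24 = 33.3%, outside 40.7–55.2% ✗; length 24 ✓ — fails.
F3 (28 nt, A=7 T=5 G=8 C=8): GC 16/28 = 57.1%, outside 40.7–55.2% ✗; length 28 ✓ — fails.
F4 (27 nt, A=7 T=4 G=11 C=5): GC 16/27 = 59.3%, outside 40.7–55.2% ✗; length 27 ✓ — fails.

None of the candidates satisfy all criteria.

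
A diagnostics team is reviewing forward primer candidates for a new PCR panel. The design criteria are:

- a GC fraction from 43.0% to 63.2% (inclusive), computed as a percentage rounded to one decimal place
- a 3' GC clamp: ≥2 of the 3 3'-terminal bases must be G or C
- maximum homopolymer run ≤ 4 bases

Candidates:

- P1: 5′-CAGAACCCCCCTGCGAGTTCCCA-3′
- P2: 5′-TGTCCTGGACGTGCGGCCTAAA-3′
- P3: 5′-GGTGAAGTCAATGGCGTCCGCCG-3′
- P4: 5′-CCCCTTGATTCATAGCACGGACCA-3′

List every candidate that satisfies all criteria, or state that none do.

P4 only.

P1 (23 nt, A=5 T=3 G=4 C=11): GC 15/23 = 65.2%, outside 43.0–63.2% ✗; 3' end CCA has 2 G/C ✓; longest run = 6, exceeds 4 ✗ — fails.
P2 (22 nt, A=4 T=5 G=7 C=6): GC 13/22 = 59.1% ✓; 3' end AAA has 0 G/C, need ≥2 ✗; longest run = 3 ✓ — fails.
P3 (23 nt, A=4 T=4 G=9 C=6): GC 15/23 = 65.2%, outside 43.0–63.2% ✗; 3' end CCG has 3 G/C ✓; longest run = 2 ✓ — fails.
P4 (24 nt, A=6 T=5 G=4 C=9): GC 13/24 = 54.2% ✓; 3' end CCA has 2 G/C ✓; longest run = 4 ✓ — passes.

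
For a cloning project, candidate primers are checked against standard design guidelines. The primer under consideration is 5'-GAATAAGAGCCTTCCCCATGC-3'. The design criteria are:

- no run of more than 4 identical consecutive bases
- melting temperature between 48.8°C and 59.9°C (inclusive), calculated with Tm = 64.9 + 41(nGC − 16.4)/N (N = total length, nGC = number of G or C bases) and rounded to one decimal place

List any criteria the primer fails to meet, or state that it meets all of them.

Meets all criteria.

Base counts: A=6, T=4, G=4, C=7 (length 21).
homopolymer run: longest run = 4 ✓
Tm: Tm = 64.9 + 41·(11 − 16.4)/21 = 54.4°C ✓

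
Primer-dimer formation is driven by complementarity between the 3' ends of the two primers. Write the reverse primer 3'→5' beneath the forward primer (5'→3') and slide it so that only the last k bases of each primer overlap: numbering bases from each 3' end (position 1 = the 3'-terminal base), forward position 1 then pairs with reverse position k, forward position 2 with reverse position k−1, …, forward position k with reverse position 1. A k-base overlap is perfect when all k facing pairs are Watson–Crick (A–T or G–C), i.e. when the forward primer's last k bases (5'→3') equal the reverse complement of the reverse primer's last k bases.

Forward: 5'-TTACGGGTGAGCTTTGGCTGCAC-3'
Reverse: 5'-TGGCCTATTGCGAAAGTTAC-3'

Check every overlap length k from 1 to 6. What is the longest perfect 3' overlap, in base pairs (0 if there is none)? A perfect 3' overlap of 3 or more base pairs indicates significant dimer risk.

Last 6 bases (5'→3') — forward …CTGCAC, reverse …AGTTAC.
Reverse complement of the reverse primer's last 6 bases: GTAACT; its first k bases are the reverse complement of the reverse primer's last k bases, so a perfect k-base overlap needs the forward primer's last k bases to equal them.
Comparing (forward last k vs required): k=1: C vs G ✗; k=2: AC vs GT ✗; k=3: CAC vs GTA ✗; k=4: GCAC vs GTAA ✗; k=5: TGCAC vs GTAAC ✗; k=6: CTGCAC vs GTAACT ✗.
No overlap length from 1 to 6 is perfect, so the longest perfect 3' overlap is 0.

Longest perfect overlap: 0 complementary base pairs; below the dimer-risk threshold (threshold 3).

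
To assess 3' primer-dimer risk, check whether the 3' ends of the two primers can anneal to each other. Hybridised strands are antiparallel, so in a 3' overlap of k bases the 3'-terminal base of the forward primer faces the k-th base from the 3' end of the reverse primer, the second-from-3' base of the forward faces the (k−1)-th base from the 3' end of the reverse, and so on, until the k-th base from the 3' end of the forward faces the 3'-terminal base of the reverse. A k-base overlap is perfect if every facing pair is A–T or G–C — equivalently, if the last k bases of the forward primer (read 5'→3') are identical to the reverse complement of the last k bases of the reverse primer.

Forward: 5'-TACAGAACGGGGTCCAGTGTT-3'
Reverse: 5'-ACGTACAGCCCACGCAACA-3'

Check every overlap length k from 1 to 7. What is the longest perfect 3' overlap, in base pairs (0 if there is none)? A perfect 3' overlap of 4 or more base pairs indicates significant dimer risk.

Last 7 bases (5'→3') — forward …CAGTGTT, reverse …CGCAACA.
Reverse complement of the reverse primer's last 7 bases: TGTTGCG; its first k bases are the reverse complement of the reverse primer's last k bases, so a perfect k-base overlap needs the forward primer's last k bases to equal them.
Comparing (forward last k vs required): k=1: T vs T ✓; k=2: TT vs TG ✗; k=3: GTT vs TGT ✗; k=4: TGTT vs TGTT ✓; k=5: GTGTT vs TGTTG ✗; k=6: AGTGTT vs TGTTGC ✗; k=7: CAGTGTT vs TGTTGCG ✗.
Perfect overlaps at k = 1, 4; the largest is 4.

Longest perfect overlap: 4 complementary base pairs; significant dimer risk (threshold 4).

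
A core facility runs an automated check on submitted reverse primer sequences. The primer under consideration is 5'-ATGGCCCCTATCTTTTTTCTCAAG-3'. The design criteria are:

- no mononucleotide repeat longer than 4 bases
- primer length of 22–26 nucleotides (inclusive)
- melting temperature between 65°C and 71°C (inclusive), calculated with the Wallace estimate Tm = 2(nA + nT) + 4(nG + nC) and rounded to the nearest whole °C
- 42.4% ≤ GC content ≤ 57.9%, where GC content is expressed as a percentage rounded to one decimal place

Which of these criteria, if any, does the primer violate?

Base counts: A=4, T=10, G=3, C=7 (length 24).
homopolymer run: longest run = 6, exceeds 4 ✗
length: length 24 ✓
Tm: Tm = 2·14 + 4·10 = 68°C ✓
GC content: GC 10/24 = 41.7%, outside 42.4–57.9% ✗

Fails: homopolymer run, GC content.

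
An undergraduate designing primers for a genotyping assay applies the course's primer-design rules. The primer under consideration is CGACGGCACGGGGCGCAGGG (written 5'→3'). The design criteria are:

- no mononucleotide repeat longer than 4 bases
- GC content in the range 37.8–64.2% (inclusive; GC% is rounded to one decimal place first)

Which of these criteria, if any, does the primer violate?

Base counts: A=3, T=0, G=11, C=6 (length 20).
homopolymer run: longest run = 4 ✓
GC content: GC 17/20 = 85.0%, outside 37.8–64.2% ✗

Fails: GC content.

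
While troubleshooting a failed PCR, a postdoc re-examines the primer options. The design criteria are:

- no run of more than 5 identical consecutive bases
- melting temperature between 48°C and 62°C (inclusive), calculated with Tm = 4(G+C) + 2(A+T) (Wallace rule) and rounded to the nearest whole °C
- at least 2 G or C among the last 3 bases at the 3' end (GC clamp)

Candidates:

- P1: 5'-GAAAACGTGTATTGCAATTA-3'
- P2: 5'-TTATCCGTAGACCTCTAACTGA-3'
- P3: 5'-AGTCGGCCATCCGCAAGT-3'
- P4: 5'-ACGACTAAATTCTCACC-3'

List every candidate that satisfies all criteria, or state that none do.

P4 only.

P1 (20 nt, A=8 T=6 G=4 C=2): longest run = 4 ✓; Tm = 2·14 + 4·6 = 52°C ✓; 3' end TTA has 0 G/C, need ≥2 ✗ — fails.
P2 (22 nt, A=6 T=7 G=3 C=6): longest run = 2 ✓; Tm = 2·13 + 4·9 = 62°C ✓; 3' end TGA has 1 G/C, need ≥2 ✗ — fails.
P3 (18 nt, A=4 T=3 G=5 C=6): longest run = 2 ✓; Tm = 2·7 + 4·11 = 58°C ✓; 3' end AGT has 1 G/C, need ≥2 ✗ — fails.
P4 (17 nt, A=6 T=4 G=1 C=6): longest run = 3 ✓; Tm = 2·10 + 4·7 = 48°C ✓; 3' end ACC has 2 G/C ✓ — passes.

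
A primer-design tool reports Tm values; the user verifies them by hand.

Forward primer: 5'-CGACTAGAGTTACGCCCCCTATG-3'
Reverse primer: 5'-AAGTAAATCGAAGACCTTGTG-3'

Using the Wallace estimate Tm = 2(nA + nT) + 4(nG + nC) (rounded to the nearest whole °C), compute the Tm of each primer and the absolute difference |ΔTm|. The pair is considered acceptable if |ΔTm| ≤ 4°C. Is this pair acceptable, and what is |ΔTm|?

|ΔTm| = 14°C; the pair is not acceptable.

Forward: A=5 T=5 G=5 C=8 → Tm = 2·10 + 4·13 = 72°C.
Reverse: A=8 T=5 G=5 C=3 → Tm = 2·13 + 4·8 = 58°C.
|ΔTm| = |72 − 58| = 14°C, > 4°C.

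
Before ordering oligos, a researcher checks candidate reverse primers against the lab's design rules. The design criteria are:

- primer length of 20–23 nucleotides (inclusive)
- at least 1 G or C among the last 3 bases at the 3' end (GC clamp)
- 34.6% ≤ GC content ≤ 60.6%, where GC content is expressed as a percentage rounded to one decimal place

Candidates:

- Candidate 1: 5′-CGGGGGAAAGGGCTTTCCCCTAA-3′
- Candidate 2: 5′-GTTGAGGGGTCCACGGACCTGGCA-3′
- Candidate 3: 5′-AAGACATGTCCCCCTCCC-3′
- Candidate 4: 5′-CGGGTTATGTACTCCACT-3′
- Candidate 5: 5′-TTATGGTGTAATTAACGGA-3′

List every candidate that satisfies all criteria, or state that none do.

Candidate 1 (23 nt, A=5 T=4 G=8 C=6): length 23 ✓; 3' end TAA has 0 G/C, need ≥1 ✗; GC 14/23 = 60.9%, outside 34.6–60.6% ✗ — fails.
Candidate 2 (24 nt, A=4 T=4 G=10 C=6): length 24, outside 20–23 ✗; 3' end GCA has 2 G/C ✓; GC 16/24 = 66.7%, outside 34.6–60.6% ✗ — fails.
Candidate 3 (18 nt, A=4 T=3 G=2 C=9): length 18, outside 20–23 ✗; 3' end CCC has 3 G/C ✓; GC 11/18 = 61.1%, outside 34.6–60.6% ✗ — fails.
Candidate 4 (18 nt, A=3 T=6 G=4 C=5): length 18, outside 20–23 ✗; 3' end ACT has 1 G/C ✓; GC 9/18 = 50.0% ✓ — fails.
Candidate 5 (19 nt, A=6 T=7 G=5 C=1): length 19, outside 20–23 ✗; 3' end GGA has 2 G/C ✓; GC 6/19 = 31.6%, outside 34.6–60.6% ✗ — fails.

None of the candidates satisfy all criteria.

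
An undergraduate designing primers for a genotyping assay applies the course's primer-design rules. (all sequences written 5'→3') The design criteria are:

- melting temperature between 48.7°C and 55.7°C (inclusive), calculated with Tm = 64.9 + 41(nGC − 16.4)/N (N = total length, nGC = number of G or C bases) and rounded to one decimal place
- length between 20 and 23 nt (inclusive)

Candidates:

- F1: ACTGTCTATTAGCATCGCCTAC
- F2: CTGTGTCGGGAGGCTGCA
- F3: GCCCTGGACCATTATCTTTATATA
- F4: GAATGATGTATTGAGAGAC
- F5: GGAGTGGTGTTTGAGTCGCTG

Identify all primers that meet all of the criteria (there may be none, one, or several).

F1 (22 nt, A=5 T=7 G=3 C=7): Tm = 64.9 + 41·(10 − 16.4)/22 = 53.0°C ✓; length 22 ✓ — passes.
F2 (18 nt, A=2 T=4 G=8 C=4): Tm = 64.9 + 41·(12 − 16.4)/18 = 54.9°C ✓; length 18, outside 20–23 ✗ — fails.
F3 (24 nt, A=6 T=9 G=3 C=6): Tm = 64.9 + 41·(9 − 16.4)/24 = 52.3°C ✓; length 24, outside 20–23 ✗ — fails.
F4 (19 nt, A=7 T=5 G=6 C=1): Tm = 64.9 + 41·(7 − 16.4)/19 = 44.6°C, outside 48.7–55.7°C ✗; length 19, outside 20–23 ✗ — fails.
F5 (21 nt, A=2 T=7 G=10 C=2): Tm = 64.9 + 41·(12 − 16.4)/21 = 56.3°C, outside 48.7–55.7°C ✗; length 21 ✓ — fails.

F1 only.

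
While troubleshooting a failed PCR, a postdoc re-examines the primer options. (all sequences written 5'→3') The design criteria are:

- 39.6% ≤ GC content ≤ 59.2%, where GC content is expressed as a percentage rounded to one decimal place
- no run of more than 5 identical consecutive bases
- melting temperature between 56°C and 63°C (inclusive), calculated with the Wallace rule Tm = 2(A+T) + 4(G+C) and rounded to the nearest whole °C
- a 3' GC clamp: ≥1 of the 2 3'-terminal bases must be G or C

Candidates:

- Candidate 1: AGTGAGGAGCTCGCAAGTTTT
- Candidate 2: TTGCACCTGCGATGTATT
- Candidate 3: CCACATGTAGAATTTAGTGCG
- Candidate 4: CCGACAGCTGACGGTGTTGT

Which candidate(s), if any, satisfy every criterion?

Candidate 3 only.

Candidate 1 (21 nt, A=5 T=6 G=7 C=3): GC 10/21 = 47.6% ✓; longest run = 4 ✓; Tm = 2·11 + 4·10 = 62°C ✓; 3' end TT has 0 G/C, need ≥1 ✗ — fails.
Candidate 2 (18 nt, A=3 T=7 G=4 C=4): GC 8/18 = 44.4% ✓; longest run = 2 ✓; Tm = 2·10 + 4·8 = 52°C, outside 56–63°C ✗; 3' end TT has 0 G/C, need ≥1 ✗ — fails.
Candidate 3 (21 nt, A=6 T=6 G=5 C=4): GC 9/21 = 42.9% ✓; longest run = 3 ✓; Tm = 2·12 + 4·9 = 60°C ✓; 3' end CG has 2 G/C ✓ — passes.
Candidate 4 (20 nt, A=3 T=5 G=7 C=5): GC 12/20 = 60.0%, outside 39.6–59.2% ✗; longest run = 2 ✓; Tm = 2·8 + 4·12 = 64°C, outside 56–63°C ✗; 3' end GT has 1 G/C ✓ — fails.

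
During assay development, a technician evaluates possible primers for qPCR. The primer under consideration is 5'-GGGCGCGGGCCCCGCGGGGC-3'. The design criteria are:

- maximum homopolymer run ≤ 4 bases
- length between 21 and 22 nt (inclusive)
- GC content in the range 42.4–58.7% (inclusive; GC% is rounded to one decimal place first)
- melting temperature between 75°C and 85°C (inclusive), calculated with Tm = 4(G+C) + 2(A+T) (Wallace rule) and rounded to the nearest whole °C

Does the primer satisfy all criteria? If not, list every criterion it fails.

Base counts: A=0, T=0, G=12, C=8 (length 20).
homopolymer run: longest run = 4 ✓
length: length 20, outside 21–22 ✗
GC content: GC 20/20 = 100.0%, outside 42.4–58.7% ✗
Tm: Tm = 2·0 + 4·20 = 80°C ✓

Fails: length, GC content.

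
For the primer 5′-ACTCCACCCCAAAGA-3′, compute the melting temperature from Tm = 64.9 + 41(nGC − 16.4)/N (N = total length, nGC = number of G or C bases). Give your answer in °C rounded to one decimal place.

Base counts: A=6, T=1, G=1, C=7; G+C = 8, N = 15.
Tm = 64.9 + 41·(8 − 16.4)/15 = 64.9 + -344.40/15 = 41.9°C.

41.9°C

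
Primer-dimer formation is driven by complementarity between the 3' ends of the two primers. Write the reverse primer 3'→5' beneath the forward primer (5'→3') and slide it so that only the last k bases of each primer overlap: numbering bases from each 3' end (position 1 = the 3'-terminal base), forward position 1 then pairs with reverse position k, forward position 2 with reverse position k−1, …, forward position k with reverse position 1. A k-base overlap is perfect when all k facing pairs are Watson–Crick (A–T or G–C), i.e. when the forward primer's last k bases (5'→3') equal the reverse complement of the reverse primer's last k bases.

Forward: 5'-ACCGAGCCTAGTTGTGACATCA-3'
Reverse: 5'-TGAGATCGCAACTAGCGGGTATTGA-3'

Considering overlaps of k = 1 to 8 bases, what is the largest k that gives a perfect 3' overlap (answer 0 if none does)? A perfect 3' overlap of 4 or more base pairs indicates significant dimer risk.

Longest perfect overlap: 3 complementary base pairs; below the dimer-risk threshold (threshold 4).

Last 8 bases (5'→3') — forward …TGACATCA, reverse …GGTATTGA.
Reverse complement of the reverse primer's last 8 bases: TCAATACC; its first k bases are the reverse complement of the reverse primer's last k bases, so a perfect k-base overlap needs the forward primer's last k bases to equal them.
Comparing (forward last k vs required): k=1: A vs T ✗; k=2: CA vs TC ✗; k=3: TCA vs TCA ✓; k=4: ATCA vs TCAA ✗; k=5: CATCA vs TCAAT ✗; k=6: ACATCA vs TCAATA ✗; k=7: GACATCA vs TCAATAC ✗; k=8: TGACATCA vs TCAATACC ✗.
Only k = 3 is perfect, so the longest perfect 3' overlap is 3.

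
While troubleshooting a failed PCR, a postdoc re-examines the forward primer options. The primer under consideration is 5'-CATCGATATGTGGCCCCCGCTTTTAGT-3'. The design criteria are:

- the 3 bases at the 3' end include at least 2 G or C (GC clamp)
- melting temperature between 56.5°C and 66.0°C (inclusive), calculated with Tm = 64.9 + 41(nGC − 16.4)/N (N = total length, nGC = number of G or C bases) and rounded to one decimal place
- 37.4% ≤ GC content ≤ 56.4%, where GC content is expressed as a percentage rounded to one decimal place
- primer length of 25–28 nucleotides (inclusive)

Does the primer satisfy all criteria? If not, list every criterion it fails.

Base counts: A=4, T=9, G=6, C=8 (length 27).
GC clamp: 3' end AGT has 1 G/C, need ≥2 ✗
Tm: Tm = 64.9 + 41·(14 − 16.4)/27 = 61.3°C ✓
GC content: GC 14/27 = 51.9% ✓
length: length 27 ✓

Fails: GC clamp.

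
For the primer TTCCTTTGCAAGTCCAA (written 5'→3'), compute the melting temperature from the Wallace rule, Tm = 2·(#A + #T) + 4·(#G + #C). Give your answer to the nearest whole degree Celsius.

48°C

Base counts: A=4, T=6, G=2, C=5 (length 17).
Tm = 2·(4+6) + 4·(2+5) = 2·10 + 4·7 = 20 + 28 = 48°C.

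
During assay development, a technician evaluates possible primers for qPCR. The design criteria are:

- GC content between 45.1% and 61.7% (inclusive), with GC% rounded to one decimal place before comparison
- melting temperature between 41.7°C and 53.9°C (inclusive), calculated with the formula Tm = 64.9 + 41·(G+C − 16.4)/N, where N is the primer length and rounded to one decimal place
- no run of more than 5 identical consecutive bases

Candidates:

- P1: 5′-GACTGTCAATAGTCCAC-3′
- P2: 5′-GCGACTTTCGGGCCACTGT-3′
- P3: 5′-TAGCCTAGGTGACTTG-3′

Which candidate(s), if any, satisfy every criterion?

P1 (17 nt, A=5 T=4 G=3 C=5): GC 8/17 = 47.1% ✓; Tm = 64.9 + 41·(8 − 16.4)/17 = 44.6°C ✓; longest run = 2 ✓ — passes.
P2 (19 nt, A=2 T=5 G=6 C=6): GC 12/19 = 63.2%, outside 45.1–61.7% ✗; Tm = 64.9 + 41·(12 − 16.4)/19 = 55.4°C, outside 41.7–53.9°C ✗; longest run = 3 ✓ — fails.
P3 (16 nt, A=3 T=5 G=5 C=3): GC 8/16 = 50.0% ✓; Tm = 64.9 + 41·(8 − 16.4)/16 = 43.4°C ✓; longest run = 2 ✓ — passes.

P1 and P3.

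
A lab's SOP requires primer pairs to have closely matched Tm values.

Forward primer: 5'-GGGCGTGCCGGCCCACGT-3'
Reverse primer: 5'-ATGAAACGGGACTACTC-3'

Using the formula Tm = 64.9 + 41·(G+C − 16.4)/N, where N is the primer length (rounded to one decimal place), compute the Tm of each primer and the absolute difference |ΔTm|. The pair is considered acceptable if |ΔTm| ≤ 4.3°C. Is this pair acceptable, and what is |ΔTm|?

|ΔTm| = 17.1°C; the pair is not acceptable.

Forward: G+C = 15, N = 18 → Tm = 64.9 + 41·(15 − 16.4)/18 = 61.7°C.
Reverse: G+C = 8, N = 17 → Tm = 64.9 + 41·(8 − 16.4)/17 = 44.6°C.
|ΔTm| = |61.7 − 44.6| = 17.1°C, > 4.3°C.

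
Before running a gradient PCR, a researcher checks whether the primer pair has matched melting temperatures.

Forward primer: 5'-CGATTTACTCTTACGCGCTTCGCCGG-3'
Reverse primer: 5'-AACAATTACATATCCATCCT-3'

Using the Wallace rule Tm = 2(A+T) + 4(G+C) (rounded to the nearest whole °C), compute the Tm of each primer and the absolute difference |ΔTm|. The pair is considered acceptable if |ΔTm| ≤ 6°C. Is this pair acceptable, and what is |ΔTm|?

Forward: A=3 T=8 G=6 C=9 → Tm = 2·11 + 4·15 = 82°C.
Reverse: A=8 T=6 G=0 C=6 → Tm = 2·14 + 4·6 = 52°C.
|ΔTm| = |82 − 52| = 30°C, > 6°C.

|ΔTm| = 30°C; the pair is not acceptable.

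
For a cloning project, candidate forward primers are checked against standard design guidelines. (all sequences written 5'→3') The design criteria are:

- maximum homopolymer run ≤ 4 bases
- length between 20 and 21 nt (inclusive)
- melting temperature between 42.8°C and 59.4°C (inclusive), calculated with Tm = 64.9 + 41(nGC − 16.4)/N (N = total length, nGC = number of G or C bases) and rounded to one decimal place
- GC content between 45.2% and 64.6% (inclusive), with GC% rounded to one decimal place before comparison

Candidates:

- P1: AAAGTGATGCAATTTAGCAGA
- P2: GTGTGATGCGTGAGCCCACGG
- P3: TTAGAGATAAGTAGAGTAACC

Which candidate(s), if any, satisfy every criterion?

None of the candidates satisfy all criteria.

P1 (21 nt, A=9 T=5 G=5 C=2): longest run = 3 ✓; length 21 ✓; Tm = 64.9 + 41·(7 − 16.4)/21 = 46.5°C ✓; GC 7/21 = 33.3%, outside 45.2–64.6% ✗ — fails.
P2 (21 nt, A=3 T=4 G=9 C=5): longest run = 3 ✓; length 21 ✓; Tm = 64.9 + 41·(14 − 16.4)/21 = 60.2°C, outside 42.8–59.4°C ✗; GC 14/21 = 66.7%, outside 45.2–64.6% ✗ — fails.
P3 (21 nt, A=9 T=5 G=5 C=2): longest run = 2 ✓; length 21 ✓; Tm = 64.9 + 41·(7 − 16.4)/21 = 46.5°C ✓; GC 7/21 = 33.3%, outside 45.2–64.6% ✗ — fails.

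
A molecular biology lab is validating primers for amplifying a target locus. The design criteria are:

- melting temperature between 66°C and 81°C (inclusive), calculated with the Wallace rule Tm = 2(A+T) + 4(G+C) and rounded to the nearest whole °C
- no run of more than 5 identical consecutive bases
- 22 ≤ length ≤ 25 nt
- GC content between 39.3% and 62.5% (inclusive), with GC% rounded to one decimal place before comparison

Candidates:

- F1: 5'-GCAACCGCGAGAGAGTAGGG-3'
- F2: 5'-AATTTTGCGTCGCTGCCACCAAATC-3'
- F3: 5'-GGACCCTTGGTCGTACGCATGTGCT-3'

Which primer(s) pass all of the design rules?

F2 and F3.

F1 (20 nt, A=6 T=1 G=9 C=4): Tm = 2·7 + 4·13 = 66°C ✓; longest run = 3 ✓; length 20, outside 22–25 ✗; GC 13/20 = 65.0%, outside 39.3–62.5% ✗ — fails.
F2 (25 nt, A=6 T=7 G=4 C=8): Tm = 2·13 + 4·12 = 74°C ✓; longest run = 4 ✓; length 25 ✓; GC 12/25 = 48.0% ✓ — passes.
F3 (25 nt, A=3 T=7 G=8 C=7): Tm = 2·10 + 4·15 = 80°C ✓; longest run = 3 ✓; length 25 ✓; GC 15/25 = 60.0% ✓ — passes.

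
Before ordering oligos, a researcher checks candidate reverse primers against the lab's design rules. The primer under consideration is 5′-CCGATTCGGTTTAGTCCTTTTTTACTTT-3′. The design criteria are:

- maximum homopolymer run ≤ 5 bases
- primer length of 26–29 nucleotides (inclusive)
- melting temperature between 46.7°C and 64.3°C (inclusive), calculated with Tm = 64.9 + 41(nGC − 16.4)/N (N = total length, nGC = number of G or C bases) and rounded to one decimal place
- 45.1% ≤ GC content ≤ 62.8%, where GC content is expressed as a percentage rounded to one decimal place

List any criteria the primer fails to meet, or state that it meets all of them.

Fails: homopolymer run, GC content.

Base counts: A=3, T=15, G=4, C=6 (length 28).
homopolymer run: longest run = 6, exceeds 5 ✗
length: length 28 ✓
Tm: Tm = 64.9 + 41·(10 − 16.4)/28 = 55.5°C ✓
GC content: GC 10/28 = 35.7%, outside 45.1–62.8% ✗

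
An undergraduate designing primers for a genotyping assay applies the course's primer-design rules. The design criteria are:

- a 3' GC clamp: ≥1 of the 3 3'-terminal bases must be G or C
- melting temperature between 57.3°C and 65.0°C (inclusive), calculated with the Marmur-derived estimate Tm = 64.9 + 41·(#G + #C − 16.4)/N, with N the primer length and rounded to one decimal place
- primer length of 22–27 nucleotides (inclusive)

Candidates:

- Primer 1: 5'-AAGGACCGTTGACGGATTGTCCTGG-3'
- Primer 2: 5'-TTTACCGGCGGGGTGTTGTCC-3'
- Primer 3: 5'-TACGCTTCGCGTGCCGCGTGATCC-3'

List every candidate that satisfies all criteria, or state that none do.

Primer 1 (25 nt, A=5 T=6 G=9 C=5): 3' end TGG has 2 G/C ✓; Tm = 64.9 + 41·(14 − 16.4)/25 = 61.0°C ✓; length 25 ✓ — passes.
Primer 2 (21 nt, A=1 T=7 G=8 C=5): 3' end TCC has 2 G/C ✓; Tm = 64.9 + 41·(13 − 16.4)/21 = 58.3°C ✓; length 21, outside 22–27 ✗ — fails.
Primer 3 (24 nt, A=2 T=6 G=7 C=9): 3' end TCC has 2 G/C ✓; Tm = 64.9 + 41·(16 − 16.4)/24 = 64.2°C ✓; length 24 ✓ — passes.

Primer 1 and Primer 3.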